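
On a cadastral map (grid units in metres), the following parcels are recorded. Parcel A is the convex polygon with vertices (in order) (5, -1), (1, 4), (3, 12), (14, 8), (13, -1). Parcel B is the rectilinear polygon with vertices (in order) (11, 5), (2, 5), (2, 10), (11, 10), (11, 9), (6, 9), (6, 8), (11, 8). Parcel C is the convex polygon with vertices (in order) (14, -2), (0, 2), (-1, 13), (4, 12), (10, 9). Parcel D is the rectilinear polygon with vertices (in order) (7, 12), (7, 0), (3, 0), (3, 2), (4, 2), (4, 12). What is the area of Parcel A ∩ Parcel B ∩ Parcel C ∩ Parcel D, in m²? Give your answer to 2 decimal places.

14.00

The intersection is the polygon with vertices (6,9), (6,8), (7,8), (7,5), (4,5), (4,10), (7,10), (7,9).
By the shoelace formula its area is 14.00.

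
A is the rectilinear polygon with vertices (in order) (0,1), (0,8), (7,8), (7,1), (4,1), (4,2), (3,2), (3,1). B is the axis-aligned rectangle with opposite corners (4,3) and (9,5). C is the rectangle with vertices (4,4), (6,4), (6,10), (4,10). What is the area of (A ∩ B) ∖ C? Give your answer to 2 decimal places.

4.00

|A ∩ B| = 6.
|(A ∩ B) ∩ C| = 2.
|(A ∩ B) ∖ C| = 6 − 2 = 4.00.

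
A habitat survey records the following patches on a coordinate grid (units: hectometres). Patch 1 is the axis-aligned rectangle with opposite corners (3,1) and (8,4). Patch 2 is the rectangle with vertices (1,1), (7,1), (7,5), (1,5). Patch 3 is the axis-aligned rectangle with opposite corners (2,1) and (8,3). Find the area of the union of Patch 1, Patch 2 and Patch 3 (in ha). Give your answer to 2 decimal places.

27.00

By inclusion–exclusion:
Individual areas: |Patch 1| = 15, |Patch 2| = 24, |Patch 3| = 12.
|Patch 1∩Patch 2|: x∈[3,7], y∈[1,4] → 4·3 = 12.
|Patch 1∩Patch 3|: x∈[3,8], y∈[1,3] → 5·2 = 10.
|Patch 2∩Patch 3|: x∈[2,7], y∈[1,3] → 5·2 = 10.
|Patch 1∩Patch 2∩Patch 3| = 8.
|Patch 1 ∪ Patch 2 ∪ Patch 3| = 51 − 32 + 8 = 27.00.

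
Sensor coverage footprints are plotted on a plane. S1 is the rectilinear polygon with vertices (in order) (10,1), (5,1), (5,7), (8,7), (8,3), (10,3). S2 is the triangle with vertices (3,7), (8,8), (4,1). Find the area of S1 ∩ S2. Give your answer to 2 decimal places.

The intersection is the polygon with vertices (5,7), (7.429,7), (5,2.75).
By the shoelace formula its area is 5.16.

5.16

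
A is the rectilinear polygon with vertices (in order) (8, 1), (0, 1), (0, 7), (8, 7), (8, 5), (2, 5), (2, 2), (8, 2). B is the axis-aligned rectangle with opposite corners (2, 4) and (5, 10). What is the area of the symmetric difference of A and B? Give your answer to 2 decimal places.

|A| = 30, |B| = 18, |A∩B| = 6.
|A △ B| = |A| + |B| − 2·|A∩B| = 30 + 18 − 12 = 36.00.

36.00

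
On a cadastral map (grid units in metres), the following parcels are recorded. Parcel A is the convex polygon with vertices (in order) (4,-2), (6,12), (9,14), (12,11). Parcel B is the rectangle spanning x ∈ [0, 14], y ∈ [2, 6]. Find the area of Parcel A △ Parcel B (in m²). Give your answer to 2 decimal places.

|Parcel A| = 50.5, |Parcel B| = 56, |Parcel A∩Parcel B| = 11.3407.
|Parcel A △ Parcel B| = |Parcel A| + |Parcel B| − 2·|Parcel A∩Parcel B| = 50.5 + 56 − 22.6813 = 83.82.

83.82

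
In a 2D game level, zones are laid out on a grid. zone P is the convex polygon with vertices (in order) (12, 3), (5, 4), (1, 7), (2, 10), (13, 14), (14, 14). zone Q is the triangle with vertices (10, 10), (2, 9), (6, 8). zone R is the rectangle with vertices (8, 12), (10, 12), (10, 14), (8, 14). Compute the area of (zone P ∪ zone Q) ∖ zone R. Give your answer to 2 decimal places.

89.91

|zone P ∪ zone Q| = 91.
|(zone P ∪ zone Q) ∩ zone R| = 1.0909.
|(zone P ∪ zone Q) ∖ zone R| = 91 − 1.0909 = 89.91.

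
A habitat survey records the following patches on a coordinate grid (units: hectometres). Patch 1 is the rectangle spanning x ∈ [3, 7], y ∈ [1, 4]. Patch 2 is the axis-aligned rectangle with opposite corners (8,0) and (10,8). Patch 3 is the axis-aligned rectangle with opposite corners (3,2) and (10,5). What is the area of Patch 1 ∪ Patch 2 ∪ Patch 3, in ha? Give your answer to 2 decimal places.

By inclusion–exclusion:
Individual areas: |Patch 1| = 12, |Patch 2| = 16, |Patch 3| = 21.
|Patch 1∩Patch 2| = 0 (no overlap).
|Patch 1∩Patch 3|: x∈[3,7], y∈[2,4] → 4·2 = 8.
|Patch 2∩Patch 3|: x∈[8,10], y∈[2,5] → 2·3 = 6.
|Patch 1∩Patch 2∩Patch 3| = 0.
|Patch 1 ∪ Patch 2 ∪ Patch 3| = 49 − 14 + 0 = 35.00.

35.00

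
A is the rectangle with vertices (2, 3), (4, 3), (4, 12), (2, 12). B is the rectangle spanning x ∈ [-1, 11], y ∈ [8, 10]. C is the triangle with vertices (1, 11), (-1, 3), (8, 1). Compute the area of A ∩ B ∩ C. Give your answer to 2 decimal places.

The intersection is the polygon with vertices (2,8), (2,9.571), (3.1,8).
By the shoelace formula its area is 0.86.

0.86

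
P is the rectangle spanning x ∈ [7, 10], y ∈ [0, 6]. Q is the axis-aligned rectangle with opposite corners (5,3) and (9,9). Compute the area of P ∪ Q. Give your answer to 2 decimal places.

By inclusion–exclusion:
Individual areas: |P| = 18, |Q| = 24.
|P∩Q|: x∈[7,9], y∈[3,6] → 2·3 = 6.
|P ∪ Q| = 42 − 6 = 36.00.

36.00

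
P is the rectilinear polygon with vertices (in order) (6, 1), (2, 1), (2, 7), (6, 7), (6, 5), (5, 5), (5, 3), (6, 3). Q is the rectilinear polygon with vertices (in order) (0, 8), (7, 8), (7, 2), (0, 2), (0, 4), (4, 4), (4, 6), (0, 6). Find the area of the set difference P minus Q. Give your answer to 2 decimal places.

8.00

|P| = 22, |P∩Q| = 14.
|P ∖ Q| = |P| − |P∩Q| = 22 − 14 = 8.00.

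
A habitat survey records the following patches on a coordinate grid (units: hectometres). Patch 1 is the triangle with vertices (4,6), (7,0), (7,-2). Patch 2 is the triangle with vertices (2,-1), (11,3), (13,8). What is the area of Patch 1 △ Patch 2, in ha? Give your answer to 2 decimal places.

20.18

|Patch 1| = 3, |Patch 2| = 18.5, |Patch 1∩Patch 2| = 0.6605.
|Patch 1 △ Patch 2| = |Patch 1| + |Patch 2| − 2·|Patch 1∩Patch 2| = 3 + 18.5 − 1.3209 = 20.18.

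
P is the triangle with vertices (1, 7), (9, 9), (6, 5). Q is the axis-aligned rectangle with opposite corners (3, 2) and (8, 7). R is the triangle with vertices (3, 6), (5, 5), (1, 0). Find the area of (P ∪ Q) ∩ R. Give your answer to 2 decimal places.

3.50

The region (P ∪ Q) ∩ R is the polygon with vertices (3,6), (5,5), (3,2.5).
By the shoelace formula its area is 3.50.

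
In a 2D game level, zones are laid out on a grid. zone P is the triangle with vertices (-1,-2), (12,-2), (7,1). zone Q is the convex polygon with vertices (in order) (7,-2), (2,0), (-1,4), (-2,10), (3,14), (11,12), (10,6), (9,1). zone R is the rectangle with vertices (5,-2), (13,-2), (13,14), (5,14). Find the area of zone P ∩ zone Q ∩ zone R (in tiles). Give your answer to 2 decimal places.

6.59

The intersection is the polygon with vertices (8.429,0.143), (7,-2), (5,-1.2), (5,0.25), (7,1).
By the shoelace formula its area is 6.59.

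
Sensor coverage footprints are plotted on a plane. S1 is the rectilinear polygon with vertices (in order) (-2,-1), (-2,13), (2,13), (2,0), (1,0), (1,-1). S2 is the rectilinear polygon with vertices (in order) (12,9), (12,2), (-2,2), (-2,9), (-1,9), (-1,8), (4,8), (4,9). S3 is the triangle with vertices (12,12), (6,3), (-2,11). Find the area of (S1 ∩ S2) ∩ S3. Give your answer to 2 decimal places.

0.50

The region (S1 ∩ S2) ∩ S3 is the polygon with vertices (2,8), (2,7), (1,8).
By the shoelace formula its area is 0.50.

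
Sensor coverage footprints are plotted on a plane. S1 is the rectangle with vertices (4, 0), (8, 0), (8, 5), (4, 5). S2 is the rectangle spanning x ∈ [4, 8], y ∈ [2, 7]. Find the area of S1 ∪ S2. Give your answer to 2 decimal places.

28.00

By inclusion–exclusion:
Individual areas: |S1| = 20, |S2| = 20.
|S1∩S2|: x∈[4,8], y∈[2,5] → 4·3 = 12.
|S1 ∪ S2| = 40 − 12 = 28.00.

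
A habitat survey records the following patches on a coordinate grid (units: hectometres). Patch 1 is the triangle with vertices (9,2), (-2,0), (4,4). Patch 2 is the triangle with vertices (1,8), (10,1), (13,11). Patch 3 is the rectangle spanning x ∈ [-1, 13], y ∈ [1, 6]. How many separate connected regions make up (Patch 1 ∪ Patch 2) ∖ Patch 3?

2

(Patch 1 ∪ Patch 2) ∖ Patch 3 splits into 2 disjoint pieces (area 2, area 35.6786).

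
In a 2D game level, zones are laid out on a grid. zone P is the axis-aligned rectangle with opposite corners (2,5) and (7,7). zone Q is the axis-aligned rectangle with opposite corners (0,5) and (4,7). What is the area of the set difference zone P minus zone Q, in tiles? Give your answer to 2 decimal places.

6.00

|zone P∩zone Q|: x∈[2,4], y∈[5,7] → 2·2 = 4.
|zone P| = 10.
|zone P ∖ zone Q| = |zone P| − |zone P∩zone Q| = 10 − 4 = 6.00.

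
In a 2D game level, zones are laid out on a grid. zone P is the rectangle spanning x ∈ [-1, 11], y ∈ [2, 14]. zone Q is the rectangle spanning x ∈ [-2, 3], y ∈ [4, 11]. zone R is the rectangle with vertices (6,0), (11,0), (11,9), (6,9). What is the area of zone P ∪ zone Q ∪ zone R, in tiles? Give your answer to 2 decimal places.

161.00

By inclusion–exclusion:
Individual areas: |zone P| = 144, |zone Q| = 35, |zone R| = 45.
|zone P∩zone Q|: x∈[-1,3], y∈[4,11] → 4·7 = 28.
|zone P∩zone R|: x∈[6,11], y∈[2,9] → 5·7 = 35.
|zone Q∩zone R| = 0 (no overlap).
|zone P∩zone Q∩zone R| = 0.
|zone P ∪ zone Q ∪ zone R| = 224 − 63 + 0 = 161.00.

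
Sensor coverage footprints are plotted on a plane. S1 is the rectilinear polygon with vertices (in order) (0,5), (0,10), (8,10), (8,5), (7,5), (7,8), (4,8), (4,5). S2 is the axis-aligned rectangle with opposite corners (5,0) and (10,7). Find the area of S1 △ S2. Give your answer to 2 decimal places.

62.00

|S1| = 31, |S2| = 35, |S1∩S2| = 2.
|S1 △ S2| = |S1| + |S2| − 2·|S1∩S2| = 31 + 35 − 4 = 62.00.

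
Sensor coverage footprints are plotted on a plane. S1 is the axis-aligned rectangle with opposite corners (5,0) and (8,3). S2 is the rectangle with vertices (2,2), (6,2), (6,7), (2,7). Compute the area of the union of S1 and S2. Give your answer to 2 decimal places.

By inclusion–exclusion:
Individual areas: |S1| = 9, |S2| = 20.
|S1∩S2|: x∈[5,6], y∈[2,3] → 1·1 = 1.
|S1 ∪ S2| = 29 − 1 = 28.00.

28.00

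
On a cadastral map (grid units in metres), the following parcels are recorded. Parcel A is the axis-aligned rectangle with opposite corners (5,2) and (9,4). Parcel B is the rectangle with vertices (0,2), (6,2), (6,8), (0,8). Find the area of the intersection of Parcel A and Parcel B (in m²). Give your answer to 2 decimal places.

2.00

|Parcel A∩Parcel B|: x∈[5,6], y∈[2,4] → 1·2 = 2.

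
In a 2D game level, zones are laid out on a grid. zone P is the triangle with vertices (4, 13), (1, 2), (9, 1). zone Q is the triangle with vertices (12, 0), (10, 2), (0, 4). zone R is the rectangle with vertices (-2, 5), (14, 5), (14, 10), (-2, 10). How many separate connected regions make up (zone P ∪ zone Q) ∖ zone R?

2

(zone P ∪ zone Q) ∖ zone R splits into 2 disjoint pieces (area 3.1023, area 26.5051).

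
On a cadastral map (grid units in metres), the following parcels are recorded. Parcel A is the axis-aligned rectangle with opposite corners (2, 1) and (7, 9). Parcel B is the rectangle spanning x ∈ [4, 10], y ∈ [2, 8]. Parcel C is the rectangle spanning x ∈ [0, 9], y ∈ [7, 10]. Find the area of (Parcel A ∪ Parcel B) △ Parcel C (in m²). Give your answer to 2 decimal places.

|Parcel A ∪ Parcel B| = 58.
|(Parcel A ∪ Parcel B) ∩ Parcel C| = 12.
|(Parcel A ∪ Parcel B) △ Parcel C| = 58 + 27 − 24 = 61.00.

61.00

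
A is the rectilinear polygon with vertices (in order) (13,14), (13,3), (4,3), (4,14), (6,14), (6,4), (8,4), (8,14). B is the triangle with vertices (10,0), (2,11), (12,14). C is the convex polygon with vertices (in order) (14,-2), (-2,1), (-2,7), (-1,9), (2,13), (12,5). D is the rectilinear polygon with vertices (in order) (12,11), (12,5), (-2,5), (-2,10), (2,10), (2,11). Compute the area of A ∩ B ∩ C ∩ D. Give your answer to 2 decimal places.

13.16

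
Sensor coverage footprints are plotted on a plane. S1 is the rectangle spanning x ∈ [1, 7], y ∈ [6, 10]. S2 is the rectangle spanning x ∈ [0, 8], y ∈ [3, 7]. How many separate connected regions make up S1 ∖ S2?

S1 ∖ S2 is a single connected region.

1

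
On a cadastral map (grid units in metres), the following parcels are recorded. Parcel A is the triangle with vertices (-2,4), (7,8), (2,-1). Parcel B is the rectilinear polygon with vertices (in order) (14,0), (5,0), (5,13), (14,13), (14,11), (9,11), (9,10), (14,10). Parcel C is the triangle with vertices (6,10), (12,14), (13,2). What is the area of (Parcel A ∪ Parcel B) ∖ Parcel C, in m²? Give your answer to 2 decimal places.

105.87

|Parcel A ∪ Parcel B| = 139.7889.
|(Parcel A ∪ Parcel B) ∩ Parcel C| = 33.9167.
|(Parcel A ∪ Parcel B) ∖ Parcel C| = 139.7889 − 33.9167 = 105.87.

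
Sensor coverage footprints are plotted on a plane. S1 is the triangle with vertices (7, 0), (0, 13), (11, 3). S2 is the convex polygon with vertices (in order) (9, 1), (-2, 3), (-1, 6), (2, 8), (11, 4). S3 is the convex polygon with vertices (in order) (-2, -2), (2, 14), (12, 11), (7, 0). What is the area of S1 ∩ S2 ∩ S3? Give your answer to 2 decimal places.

The intersection is the polygon with vertices (8.848,4.957), (9.134,4.696), (7.572,1.26), (6.186,1.512), (2.91,7.596).
By the shoelace formula its area is 17.16.

17.16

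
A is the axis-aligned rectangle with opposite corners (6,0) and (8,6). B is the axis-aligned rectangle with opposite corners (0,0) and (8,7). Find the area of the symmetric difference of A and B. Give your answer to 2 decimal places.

44.00

|A∩B|: x∈[6,8], y∈[0,6] → 2·6 = 12.
|A △ B| = |A| + |B| − 2·|A∩B| = 12 + 56 − 24 = 44.00.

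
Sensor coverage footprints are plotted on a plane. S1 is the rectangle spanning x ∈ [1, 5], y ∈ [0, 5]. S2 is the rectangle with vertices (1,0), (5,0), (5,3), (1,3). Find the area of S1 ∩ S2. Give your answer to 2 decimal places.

12.00

|S1∩S2|: x∈[1,5], y∈[0,3] → 4·3 = 12.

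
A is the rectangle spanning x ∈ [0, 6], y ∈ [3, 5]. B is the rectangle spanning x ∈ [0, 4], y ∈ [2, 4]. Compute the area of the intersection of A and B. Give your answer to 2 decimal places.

|A∩B|: x∈[0,4], y∈[3,4] → 4·1 = 4.

4.00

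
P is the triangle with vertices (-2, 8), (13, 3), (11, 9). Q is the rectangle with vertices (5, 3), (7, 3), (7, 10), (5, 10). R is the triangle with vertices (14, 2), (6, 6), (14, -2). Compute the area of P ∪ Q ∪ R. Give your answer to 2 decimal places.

By inclusion–exclusion:
Individual areas: |P| = 40, |Q| = 14, |R| = 16.
|P∩Q| = 6.5641.
|P∩R| = 1.
|Q∩R| = 0.25.
|P∩Q∩R| = 0.25.
|P ∪ Q ∪ R| = 70 − 7.8141 + 0.25 = 62.44.

62.44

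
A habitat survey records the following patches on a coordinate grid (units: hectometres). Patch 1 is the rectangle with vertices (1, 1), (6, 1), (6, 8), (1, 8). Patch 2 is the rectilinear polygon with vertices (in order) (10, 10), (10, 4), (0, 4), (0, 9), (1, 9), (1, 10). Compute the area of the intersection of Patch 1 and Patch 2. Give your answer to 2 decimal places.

The intersection is the polygon with vertices (1,8), (6,8), (6,4), (1,4).
By the shoelace formula its area is 20.00.

20.00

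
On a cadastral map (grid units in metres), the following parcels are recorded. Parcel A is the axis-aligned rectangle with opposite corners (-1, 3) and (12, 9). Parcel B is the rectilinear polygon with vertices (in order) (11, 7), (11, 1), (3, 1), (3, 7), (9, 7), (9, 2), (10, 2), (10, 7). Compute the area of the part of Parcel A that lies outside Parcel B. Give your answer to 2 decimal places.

|Parcel A| = 78, |Parcel A∩Parcel B| = 28.
|Parcel A ∖ Parcel B| = |Parcel A| − |Parcel A∩Parcel B| = 78 − 28 = 50.00.

50.00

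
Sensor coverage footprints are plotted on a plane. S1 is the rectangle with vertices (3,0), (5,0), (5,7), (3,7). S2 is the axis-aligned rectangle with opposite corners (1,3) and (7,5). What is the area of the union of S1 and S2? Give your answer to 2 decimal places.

By inclusion–exclusion:
Individual areas: |S1| = 14, |S2| = 12.
|S1∩S2|: x∈[3,5], y∈[3,5] → 2·2 = 4.
|S1 ∪ S2| = 26 − 4 = 22.00.

22.00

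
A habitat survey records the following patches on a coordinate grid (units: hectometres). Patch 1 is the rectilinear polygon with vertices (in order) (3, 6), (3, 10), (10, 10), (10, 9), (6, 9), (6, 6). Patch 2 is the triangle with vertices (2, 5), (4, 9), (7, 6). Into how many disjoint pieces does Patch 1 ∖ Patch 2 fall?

1

Patch 1 ∖ Patch 2 is a single connected region.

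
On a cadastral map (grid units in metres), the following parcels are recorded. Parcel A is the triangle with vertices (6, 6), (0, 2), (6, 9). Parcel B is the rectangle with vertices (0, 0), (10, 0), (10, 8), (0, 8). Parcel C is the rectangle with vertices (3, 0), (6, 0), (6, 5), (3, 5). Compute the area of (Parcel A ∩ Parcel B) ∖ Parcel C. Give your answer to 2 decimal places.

|Parcel A ∩ Parcel B| = 8.5714.
|(Parcel A ∩ Parcel B) ∩ Parcel C| = 0.75.
|(Parcel A ∩ Parcel B) ∖ Parcel C| = 8.5714 − 0.75 = 7.82.

7.82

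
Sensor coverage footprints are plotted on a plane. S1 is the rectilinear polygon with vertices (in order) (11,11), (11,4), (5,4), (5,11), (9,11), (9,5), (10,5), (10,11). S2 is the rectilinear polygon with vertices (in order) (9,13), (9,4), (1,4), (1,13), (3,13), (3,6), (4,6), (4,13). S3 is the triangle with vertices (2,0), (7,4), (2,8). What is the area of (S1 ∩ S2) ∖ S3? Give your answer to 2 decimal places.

|S1 ∩ S2| = 28.
|(S1 ∩ S2) ∩ S3| = 1.6.
|(S1 ∩ S2) ∖ S3| = 28 − 1.6 = 26.40.

26.40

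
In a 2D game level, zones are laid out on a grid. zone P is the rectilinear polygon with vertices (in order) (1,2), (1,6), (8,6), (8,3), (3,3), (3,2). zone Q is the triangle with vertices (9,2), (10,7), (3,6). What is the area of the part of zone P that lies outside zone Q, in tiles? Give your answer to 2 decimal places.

14.75

|zone P| = 23, |zone P∩zone Q| = 8.25.
|zone P ∖ zone Q| = |zone P| − |zone P∩zone Q| = 23 − 8.25 = 14.75.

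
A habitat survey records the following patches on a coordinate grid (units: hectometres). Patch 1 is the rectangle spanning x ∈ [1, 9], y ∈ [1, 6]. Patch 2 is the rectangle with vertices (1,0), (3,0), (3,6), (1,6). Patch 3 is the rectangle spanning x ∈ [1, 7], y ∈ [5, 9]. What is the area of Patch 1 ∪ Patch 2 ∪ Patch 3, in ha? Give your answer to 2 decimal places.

By inclusion–exclusion:
Individual areas: |Patch 1| = 40, |Patch 2| = 12, |Patch 3| = 24.
|Patch 1∩Patch 2|: x∈[1,3], y∈[1,6] → 2·5 = 10.
|Patch 1∩Patch 3|: x∈[1,7], y∈[5,6] → 6·1 = 6.
|Patch 2∩Patch 3|: x∈[1,3], y∈[5,6] → 2·1 = 2.
|Patch 1∩Patch 2∩Patch 3| = 2.
|Patch 1 ∪ Patch 2 ∪ Patch 3| = 76 − 18 + 2 = 60.00.

60.00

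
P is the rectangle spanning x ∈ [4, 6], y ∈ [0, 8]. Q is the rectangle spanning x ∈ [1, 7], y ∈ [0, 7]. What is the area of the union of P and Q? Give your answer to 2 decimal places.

By inclusion–exclusion:
Individual areas: |P| = 16, |Q| = 42.
|P∩Q|: x∈[4,6], y∈[0,7] → 2·7 = 14.
|P ∪ Q| = 58 − 14 = 44.00.

44.00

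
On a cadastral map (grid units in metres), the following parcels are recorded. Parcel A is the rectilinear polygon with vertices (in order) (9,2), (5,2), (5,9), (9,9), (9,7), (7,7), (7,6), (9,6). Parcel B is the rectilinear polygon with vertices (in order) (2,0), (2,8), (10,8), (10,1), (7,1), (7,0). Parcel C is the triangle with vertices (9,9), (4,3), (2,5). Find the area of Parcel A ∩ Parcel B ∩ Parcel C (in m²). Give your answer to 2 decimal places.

The intersection is the polygon with vertices (5,6.714), (7.25,8), (8.167,8), (7.333,7), (7,7), (7,6.6), (5,4.2).
By the shoelace formula its area is 4.50.

4.50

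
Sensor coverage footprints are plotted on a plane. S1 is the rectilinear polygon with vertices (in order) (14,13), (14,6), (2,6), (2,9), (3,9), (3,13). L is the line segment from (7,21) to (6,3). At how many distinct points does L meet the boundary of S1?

2

The segment meets the boundary at (6.556,13), (6.167,6).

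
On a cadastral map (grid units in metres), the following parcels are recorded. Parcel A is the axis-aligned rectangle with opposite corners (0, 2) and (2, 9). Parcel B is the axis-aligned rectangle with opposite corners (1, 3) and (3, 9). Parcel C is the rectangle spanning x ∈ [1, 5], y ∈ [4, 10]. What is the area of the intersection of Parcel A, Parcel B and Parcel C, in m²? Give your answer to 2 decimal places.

5.00

The intersection is the polygon with vertices (1,9), (2,9), (2,4), (1,4).
By the shoelace formula its area is 5.00.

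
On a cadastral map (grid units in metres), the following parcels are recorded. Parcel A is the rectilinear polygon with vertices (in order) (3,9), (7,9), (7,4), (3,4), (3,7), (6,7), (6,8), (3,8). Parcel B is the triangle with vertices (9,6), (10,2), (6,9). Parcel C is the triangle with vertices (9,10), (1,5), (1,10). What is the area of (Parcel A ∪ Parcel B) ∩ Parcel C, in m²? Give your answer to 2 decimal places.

|Parcel A ∪ Parcel B| = 21.125.
|(Parcel A ∪ Parcel B) ∩ Parcel C| = 4.00.

4.00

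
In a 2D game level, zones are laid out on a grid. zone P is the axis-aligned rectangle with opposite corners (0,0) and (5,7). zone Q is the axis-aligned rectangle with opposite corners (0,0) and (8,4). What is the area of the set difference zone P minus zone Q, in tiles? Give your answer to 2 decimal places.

15.00

|zone P∩zone Q|: x∈[0,5], y∈[0,4] → 5·4 = 20.
|zone P| = 35.
|zone P ∖ zone Q| = |zone P| − |zone P∩zone Q| = 35 − 20 = 15.00.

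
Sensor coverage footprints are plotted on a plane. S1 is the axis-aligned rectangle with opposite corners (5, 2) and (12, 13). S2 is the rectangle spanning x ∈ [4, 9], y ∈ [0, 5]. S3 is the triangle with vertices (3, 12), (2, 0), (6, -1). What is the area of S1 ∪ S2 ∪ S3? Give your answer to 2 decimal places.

108.54

By inclusion–exclusion:
Individual areas: |S1| = 77, |S2| = 25, |S3| = 24.5.
|S1∩S2|: x∈[5,9], y∈[2,5] → 4·3 = 12.
|S1∩S3| = 0.2051.
|S2∩S3| = 5.9615.
|S1∩S2∩S3| = 0.2051.
|S1 ∪ S2 ∪ S3| = 126.5 − 18.1667 + 0.2051 = 108.54.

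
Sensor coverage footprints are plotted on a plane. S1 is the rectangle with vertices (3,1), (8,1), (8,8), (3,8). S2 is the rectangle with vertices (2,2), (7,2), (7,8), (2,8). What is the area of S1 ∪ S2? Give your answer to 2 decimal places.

41.00

By inclusion–exclusion:
Individual areas: |S1| = 35, |S2| = 30.
|S1∩S2|: x∈[3,7], y∈[2,8] → 4·6 = 24.
|S1 ∪ S2| = 65 − 24 = 41.00.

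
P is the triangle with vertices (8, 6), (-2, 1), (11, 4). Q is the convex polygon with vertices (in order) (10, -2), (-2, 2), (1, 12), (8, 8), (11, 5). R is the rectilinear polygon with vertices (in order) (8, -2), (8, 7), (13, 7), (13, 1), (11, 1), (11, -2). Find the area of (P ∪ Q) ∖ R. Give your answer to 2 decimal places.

88.45

|P ∪ Q| = 109.295.
|(P ∪ Q) ∩ R| = 20.842.
|(P ∪ Q) ∖ R| = 109.295 − 20.842 = 88.45.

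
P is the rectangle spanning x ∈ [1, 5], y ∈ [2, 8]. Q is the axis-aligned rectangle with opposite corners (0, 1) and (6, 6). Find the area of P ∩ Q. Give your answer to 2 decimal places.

16.00

|P∩Q|: x∈[1,5], y∈[2,6] → 4·4 = 16.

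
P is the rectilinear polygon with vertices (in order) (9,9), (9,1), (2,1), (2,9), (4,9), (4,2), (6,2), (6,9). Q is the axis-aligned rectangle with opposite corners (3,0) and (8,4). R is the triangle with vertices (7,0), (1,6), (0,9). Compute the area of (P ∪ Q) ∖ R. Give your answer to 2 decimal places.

|P ∪ Q| = 51.
|(P ∪ Q) ∩ R| = 3.5714.
|(P ∪ Q) ∖ R| = 51 − 3.5714 = 47.43.

47.43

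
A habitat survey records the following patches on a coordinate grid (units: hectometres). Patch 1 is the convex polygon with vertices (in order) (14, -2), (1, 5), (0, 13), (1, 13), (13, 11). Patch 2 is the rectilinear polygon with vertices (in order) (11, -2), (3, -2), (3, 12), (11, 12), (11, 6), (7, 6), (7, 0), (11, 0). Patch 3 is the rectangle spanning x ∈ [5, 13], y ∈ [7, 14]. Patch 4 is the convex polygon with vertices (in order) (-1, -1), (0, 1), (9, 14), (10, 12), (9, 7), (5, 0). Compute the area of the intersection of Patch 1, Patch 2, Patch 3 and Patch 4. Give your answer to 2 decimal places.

16.86

The intersection is the polygon with vertices (9.903,11.516), (9,7), (5,7), (5,8.222), (7.552,11.908).
By the shoelace formula its area is 16.86.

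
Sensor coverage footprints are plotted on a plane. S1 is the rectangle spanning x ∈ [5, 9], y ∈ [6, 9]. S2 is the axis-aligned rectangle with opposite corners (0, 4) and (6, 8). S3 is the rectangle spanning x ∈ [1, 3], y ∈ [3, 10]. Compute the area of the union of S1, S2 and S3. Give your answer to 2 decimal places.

By inclusion–exclusion:
Individual areas: |S1| = 12, |S2| = 24, |S3| = 14.
|S1∩S2|: x∈[5,6], y∈[6,8] → 1·2 = 2.
|S1∩S3| = 0 (no overlap).
|S2∩S3|: x∈[1,3], y∈[4,8] → 2·4 = 8.
|S1∩S2∩S3| = 0.
|S1 ∪ S2 ∪ S3| = 50 − 10 + 0 = 40.00.

40.00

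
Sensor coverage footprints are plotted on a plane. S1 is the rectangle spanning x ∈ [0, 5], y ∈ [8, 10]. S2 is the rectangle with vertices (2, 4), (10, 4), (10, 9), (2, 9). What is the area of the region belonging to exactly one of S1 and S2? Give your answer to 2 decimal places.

|S1∩S2|: x∈[2,5], y∈[8,9] → 3·1 = 3.
|S1 △ S2| = |S1| + |S2| − 2·|S1∩S2| = 10 + 40 − 6 = 44.00.

44.00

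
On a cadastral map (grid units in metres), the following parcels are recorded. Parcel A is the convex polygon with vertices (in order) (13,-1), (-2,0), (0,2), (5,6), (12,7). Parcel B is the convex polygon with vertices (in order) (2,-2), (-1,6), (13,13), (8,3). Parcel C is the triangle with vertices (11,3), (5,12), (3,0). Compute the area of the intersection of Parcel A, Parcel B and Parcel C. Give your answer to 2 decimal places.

The intersection is the polygon with vertices (5,6), (8.652,6.522), (9.286,5.571), (8,3), (5.545,0.955), (3,0), (3.846,5.077).
By the shoelace formula its area is 23.66.

23.66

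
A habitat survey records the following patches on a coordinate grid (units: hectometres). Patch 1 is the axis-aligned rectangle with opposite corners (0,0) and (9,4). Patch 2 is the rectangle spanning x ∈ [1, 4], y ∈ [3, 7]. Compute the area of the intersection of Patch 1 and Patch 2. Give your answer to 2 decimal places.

|Patch 1∩Patch 2|: x∈[1,4], y∈[3,4] → 3·1 = 3.

3.00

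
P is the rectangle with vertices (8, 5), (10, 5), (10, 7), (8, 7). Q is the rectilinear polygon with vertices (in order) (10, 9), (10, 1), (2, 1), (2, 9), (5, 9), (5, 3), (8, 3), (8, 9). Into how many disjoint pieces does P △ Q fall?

P △ Q splits into 2 disjoint pieces (area 4, area 38).

2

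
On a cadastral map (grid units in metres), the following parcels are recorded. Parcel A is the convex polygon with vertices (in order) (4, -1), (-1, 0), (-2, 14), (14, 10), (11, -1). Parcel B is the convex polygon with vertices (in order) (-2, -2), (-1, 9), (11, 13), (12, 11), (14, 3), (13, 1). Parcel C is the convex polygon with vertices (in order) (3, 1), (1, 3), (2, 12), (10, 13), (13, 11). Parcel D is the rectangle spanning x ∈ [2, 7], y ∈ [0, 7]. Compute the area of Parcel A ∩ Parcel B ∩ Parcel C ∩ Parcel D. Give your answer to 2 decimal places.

The intersection is the polygon with vertices (3,1), (2,2), (2,7), (7,7), (7,5).
By the shoelace formula its area is 21.50.

21.50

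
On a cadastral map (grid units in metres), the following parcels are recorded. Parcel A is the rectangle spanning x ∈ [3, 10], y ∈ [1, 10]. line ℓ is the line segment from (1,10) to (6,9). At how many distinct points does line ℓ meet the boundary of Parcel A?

The segment meets the boundary at (3,9.6).

1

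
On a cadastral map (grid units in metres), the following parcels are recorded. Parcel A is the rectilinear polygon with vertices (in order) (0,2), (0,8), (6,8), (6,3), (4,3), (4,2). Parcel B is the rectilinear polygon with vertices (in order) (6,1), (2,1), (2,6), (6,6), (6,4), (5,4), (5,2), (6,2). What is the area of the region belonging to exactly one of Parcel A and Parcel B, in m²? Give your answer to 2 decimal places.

26.00

|Parcel A| = 34, |Parcel B| = 18, |Parcel A∩Parcel B| = 13.
|Parcel A △ Parcel B| = |Parcel A| + |Parcel B| − 2·|Parcel A∩Parcel B| = 34 + 18 − 26 = 26.00.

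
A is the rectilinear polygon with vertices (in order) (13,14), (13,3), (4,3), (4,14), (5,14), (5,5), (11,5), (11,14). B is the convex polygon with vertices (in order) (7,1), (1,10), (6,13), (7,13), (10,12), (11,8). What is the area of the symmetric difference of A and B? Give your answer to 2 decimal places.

|A| = 45, |B| = 67, |A∩B| = 14.4452.
|A △ B| = |A| + |B| − 2·|A∩B| = 45 + 67 − 28.8905 = 83.11.

83.11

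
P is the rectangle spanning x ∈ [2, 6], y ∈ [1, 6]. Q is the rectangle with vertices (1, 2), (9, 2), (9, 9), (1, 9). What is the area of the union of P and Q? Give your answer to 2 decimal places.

By inclusion–exclusion:
Individual areas: |P| = 20, |Q| = 56.
|P∩Q|: x∈[2,6], y∈[2,6] → 4·4 = 16.
|P ∪ Q| = 76 − 16 = 60.00.

60.00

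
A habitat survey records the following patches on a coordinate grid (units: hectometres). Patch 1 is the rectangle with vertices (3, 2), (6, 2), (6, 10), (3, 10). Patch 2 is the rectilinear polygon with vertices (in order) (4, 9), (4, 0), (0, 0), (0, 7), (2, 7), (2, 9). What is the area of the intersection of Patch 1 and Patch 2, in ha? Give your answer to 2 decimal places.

7.00

The intersection is the polygon with vertices (3,2), (3,9), (4,9), (4,2).
By the shoelace formula its area is 7.00.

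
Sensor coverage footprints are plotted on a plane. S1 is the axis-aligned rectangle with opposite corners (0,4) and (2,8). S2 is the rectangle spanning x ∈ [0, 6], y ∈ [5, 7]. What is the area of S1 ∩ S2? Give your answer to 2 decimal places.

|S1∩S2|: x∈[0,2], y∈[5,7] → 2·2 = 4.

4.00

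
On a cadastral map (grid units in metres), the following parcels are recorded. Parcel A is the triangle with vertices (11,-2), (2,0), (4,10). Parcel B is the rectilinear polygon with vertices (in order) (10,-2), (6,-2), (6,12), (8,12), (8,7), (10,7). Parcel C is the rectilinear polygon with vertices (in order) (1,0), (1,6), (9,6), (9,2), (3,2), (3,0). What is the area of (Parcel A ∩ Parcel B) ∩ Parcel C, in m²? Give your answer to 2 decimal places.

The region (Parcel A ∩ Parcel B) ∩ Parcel C is the polygon with vertices (6,6), (6.333,6), (8.667,2), (6,2).
By the shoelace formula its area is 6.00.

6.00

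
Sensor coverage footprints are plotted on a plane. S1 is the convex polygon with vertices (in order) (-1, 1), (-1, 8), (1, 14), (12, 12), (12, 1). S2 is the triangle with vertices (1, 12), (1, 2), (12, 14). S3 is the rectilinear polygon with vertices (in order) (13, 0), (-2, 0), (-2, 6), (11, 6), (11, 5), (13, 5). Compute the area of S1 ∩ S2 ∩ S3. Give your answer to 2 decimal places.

7.33

The intersection is the polygon with vertices (1,2), (1,6), (4.667,6).
By the shoelace formula its area is 7.33.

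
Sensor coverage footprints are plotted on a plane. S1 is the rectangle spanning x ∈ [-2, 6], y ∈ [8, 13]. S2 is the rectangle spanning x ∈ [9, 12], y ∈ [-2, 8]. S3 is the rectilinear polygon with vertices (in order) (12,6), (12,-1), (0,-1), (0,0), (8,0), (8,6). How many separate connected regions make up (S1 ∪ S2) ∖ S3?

3

(S1 ∪ S2) ∖ S3 splits into 3 disjoint pieces (area 40, area 3, area 6).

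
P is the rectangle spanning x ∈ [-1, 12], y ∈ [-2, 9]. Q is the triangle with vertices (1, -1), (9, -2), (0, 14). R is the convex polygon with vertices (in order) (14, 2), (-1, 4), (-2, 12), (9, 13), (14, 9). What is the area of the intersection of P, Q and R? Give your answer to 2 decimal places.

21.57

The intersection is the polygon with vertices (6.162,3.045), (0.682,3.776), (0.333,9), (2.812,9).
By the shoelace formula its area is 21.57.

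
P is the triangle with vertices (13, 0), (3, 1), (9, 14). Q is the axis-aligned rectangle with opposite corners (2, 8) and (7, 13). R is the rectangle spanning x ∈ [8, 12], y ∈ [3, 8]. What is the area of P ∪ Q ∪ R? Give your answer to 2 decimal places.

95.25

By inclusion–exclusion:
Individual areas: |P| = 68, |Q| = 25, |R| = 20.
|P∩Q| = 0.641.
|P∩R| = 17.1071.
|Q∩R| = 0 (no overlap).
|P∩Q∩R| = 0.
|P ∪ Q ∪ R| = 113 − 17.7482 + 0 = 95.25.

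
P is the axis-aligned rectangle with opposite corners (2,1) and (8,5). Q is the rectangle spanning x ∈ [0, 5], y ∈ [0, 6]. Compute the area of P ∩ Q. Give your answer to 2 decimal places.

12.00

|P∩Q|: x∈[2,5], y∈[1,5] → 3·4 = 12.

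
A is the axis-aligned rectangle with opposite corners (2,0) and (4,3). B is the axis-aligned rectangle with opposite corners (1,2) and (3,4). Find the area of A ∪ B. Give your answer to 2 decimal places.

9.00

By inclusion–exclusion:
Individual areas: |A| = 6, |B| = 4.
|A∩B|: x∈[2,3], y∈[2,3] → 1·1 = 1.
|A ∪ B| = 10 − 1 = 9.00.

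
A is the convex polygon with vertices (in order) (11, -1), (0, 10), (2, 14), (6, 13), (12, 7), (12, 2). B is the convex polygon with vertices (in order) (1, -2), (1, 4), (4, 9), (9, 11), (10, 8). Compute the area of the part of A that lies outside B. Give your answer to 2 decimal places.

60.58

|A| = 88, |A∩B| = 27.4225.
|A ∖ B| = |A| − |A∩B| = 88 − 27.4225 = 60.58.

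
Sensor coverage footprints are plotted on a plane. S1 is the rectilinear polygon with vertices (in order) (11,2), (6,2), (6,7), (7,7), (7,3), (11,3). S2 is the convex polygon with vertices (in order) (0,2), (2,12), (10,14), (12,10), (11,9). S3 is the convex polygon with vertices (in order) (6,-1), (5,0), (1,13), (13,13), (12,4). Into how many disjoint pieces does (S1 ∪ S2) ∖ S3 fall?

3

(S1 ∪ S2) ∖ S3 splits into 3 disjoint pieces (area 13.8182, area 2.25, area 0.8).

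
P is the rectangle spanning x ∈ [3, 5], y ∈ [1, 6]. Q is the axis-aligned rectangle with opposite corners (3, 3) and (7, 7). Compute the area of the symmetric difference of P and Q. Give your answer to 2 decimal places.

|P∩Q|: x∈[3,5], y∈[3,6] → 2·3 = 6.
|P △ Q| = |P| + |Q| − 2·|P∩Q| = 10 + 16 − 12 = 14.00.

14.00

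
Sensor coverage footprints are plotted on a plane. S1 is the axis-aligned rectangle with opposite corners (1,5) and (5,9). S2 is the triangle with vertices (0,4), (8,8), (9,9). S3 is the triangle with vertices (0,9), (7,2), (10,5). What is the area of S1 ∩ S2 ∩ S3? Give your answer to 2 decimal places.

The intersection is the polygon with vertices (3.333,5.667), (3.214,5.786), (5,6.778), (5,6.5).
By the shoelace formula its area is 0.40.

0.40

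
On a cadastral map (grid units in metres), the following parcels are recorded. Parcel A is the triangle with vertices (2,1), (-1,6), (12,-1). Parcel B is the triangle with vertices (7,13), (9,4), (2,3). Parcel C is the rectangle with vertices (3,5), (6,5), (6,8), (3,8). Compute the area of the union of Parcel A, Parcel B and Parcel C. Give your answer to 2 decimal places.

By inclusion–exclusion:
Individual areas: |Parcel A| = 22, |Parcel B| = 32.5, |Parcel C| = 9.
|Parcel A∩Parcel B| = 1.0293.
|Parcel A∩Parcel C| = 0.
|Parcel B∩Parcel C| = 6.75.
|Parcel A∩Parcel B∩Parcel C| = 0.
|Parcel A ∪ Parcel B ∪ Parcel C| = 63.5 − 7.7793 + 0 = 55.72.

55.72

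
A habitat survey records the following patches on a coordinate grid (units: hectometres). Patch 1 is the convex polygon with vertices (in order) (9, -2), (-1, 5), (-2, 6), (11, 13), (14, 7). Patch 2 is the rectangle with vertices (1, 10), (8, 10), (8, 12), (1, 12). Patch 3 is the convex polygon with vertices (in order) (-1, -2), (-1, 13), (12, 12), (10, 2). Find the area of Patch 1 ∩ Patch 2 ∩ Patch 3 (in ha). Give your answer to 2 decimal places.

The intersection is the polygon with vertices (8,10), (5.429,10), (8,11.385).
By the shoelace formula its area is 1.78.

1.78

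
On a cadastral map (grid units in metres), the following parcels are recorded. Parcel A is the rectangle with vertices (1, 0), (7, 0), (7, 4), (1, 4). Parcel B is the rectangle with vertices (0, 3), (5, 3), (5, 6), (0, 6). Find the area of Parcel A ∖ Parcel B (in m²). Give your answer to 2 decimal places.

|Parcel A∩Parcel B|: x∈[1,5], y∈[3,4] → 4·1 = 4.
|Parcel A| = 24.
|Parcel A ∖ Parcel B| = |Parcel A| − |Parcel A∩Parcel B| = 24 − 4 = 20.00.

20.00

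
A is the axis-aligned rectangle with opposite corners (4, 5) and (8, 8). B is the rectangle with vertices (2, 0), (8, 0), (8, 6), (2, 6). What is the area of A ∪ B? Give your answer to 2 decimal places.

44.00

By inclusion–exclusion:
Individual areas: |A| = 12, |B| = 36.
|A∩B|: x∈[4,8], y∈[5,6] → 4·1 = 4.
|A ∪ B| = 48 − 4 = 44.00.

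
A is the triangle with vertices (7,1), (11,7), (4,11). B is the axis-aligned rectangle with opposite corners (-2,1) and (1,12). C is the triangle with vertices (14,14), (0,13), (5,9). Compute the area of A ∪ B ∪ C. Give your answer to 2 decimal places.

By inclusion–exclusion:
Individual areas: |A| = 29, |B| = 33, |C| = 30.5.
|A∩B| = 0.
|A∩C| = 1.9355.
|B∩C| = 0.
|A∩B∩C| = 0.
|A ∪ B ∪ C| = 92.5 − 1.9355 + 0 = 90.56.

90.56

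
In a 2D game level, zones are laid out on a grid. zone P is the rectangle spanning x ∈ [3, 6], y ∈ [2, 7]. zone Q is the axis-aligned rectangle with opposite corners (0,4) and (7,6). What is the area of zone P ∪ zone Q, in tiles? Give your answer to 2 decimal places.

By inclusion–exclusion:
Individual areas: |zone P| = 15, |zone Q| = 14.
|zone P∩zone Q|: x∈[3,6], y∈[4,6] → 3·2 = 6.
|zone P ∪ zone Q| = 29 − 6 = 23.00.

23.00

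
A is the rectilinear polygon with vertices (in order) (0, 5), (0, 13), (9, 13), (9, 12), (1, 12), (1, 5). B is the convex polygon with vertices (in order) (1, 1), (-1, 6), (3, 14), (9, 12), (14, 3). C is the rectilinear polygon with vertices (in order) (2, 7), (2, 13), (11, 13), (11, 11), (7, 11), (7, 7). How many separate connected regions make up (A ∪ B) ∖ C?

2

(A ∪ B) ∖ C splits into 2 disjoint pieces (area 93.2222, area 1.75).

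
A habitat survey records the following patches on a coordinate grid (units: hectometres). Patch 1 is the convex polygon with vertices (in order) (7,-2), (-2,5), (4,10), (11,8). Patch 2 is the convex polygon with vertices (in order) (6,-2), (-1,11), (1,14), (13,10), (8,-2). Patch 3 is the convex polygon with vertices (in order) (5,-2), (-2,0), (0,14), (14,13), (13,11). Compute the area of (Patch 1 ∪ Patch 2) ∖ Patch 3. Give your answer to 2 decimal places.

|Patch 1 ∪ Patch 2| = 138.6249.
|(Patch 1 ∪ Patch 2) ∩ Patch 3| = 116.331.
|(Patch 1 ∪ Patch 2) ∖ Patch 3| = 138.6249 − 116.331 = 22.29.

22.29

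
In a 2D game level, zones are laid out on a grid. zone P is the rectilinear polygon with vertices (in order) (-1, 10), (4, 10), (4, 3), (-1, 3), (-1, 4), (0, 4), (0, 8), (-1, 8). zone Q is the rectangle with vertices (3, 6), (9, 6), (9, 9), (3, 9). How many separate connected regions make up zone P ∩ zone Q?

zone P ∩ zone Q is a single connected region.

1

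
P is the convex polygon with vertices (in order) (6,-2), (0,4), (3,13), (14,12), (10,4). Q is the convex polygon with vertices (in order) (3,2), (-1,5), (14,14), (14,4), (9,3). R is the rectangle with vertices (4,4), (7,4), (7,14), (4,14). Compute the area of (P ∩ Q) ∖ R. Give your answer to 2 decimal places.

59.36

|P ∩ Q| = 74.0591.
|(P ∩ Q) ∩ R| = 14.7.
|(P ∩ Q) ∖ R| = 74.0591 − 14.7 = 59.36.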